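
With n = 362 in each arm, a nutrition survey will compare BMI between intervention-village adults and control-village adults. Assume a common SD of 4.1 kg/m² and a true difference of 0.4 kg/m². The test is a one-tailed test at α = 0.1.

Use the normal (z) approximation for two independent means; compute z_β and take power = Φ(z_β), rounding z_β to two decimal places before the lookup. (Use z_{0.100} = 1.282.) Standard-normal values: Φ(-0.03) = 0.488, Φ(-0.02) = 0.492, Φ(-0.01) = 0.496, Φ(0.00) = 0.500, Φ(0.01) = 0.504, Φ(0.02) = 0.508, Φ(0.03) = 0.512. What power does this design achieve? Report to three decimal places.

Power ≈ 0.512

z_β = δ·√(n/(σ₁²+σ₂²)) − z_α
    = 0.4 · √(362/33.62) − 1.282
    = 0.4 · 3.28137 − 1.282
    = 1.3125 − 1.282 = 0.0305 → 0.03
Power = Φ(0.03) = 0.512.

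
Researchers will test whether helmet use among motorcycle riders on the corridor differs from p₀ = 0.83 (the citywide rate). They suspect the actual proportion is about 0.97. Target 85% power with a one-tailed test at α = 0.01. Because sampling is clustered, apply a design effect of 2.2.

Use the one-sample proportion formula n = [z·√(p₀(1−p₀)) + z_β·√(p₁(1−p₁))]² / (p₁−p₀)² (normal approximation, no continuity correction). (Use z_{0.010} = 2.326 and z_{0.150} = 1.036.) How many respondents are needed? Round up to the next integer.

n = 124

n = [z_α·√(p₀q₀) + z_β·√(p₁q₁)]² / (p₁ − p₀)²
  = [2.326·√(0.83·0.17) + 1.036·√(0.97·0.03)]² / (0.14)²
  = [2.326·0.3756 + 1.036·0.1706]² / 0.0196
  = [1.0505]² / 0.0196
  = 56.30
Design effect: 2.2 × 56.30 = 123.86.
Round up → n = 124.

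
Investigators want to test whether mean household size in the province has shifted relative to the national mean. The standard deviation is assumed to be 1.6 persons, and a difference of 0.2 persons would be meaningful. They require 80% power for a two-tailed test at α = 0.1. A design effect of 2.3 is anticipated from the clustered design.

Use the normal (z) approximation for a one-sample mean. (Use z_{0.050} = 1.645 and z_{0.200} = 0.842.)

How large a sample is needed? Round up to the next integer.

n = (z_{α/2} + z_β)² · σ² / δ²
  = (1.645 + 0.842)² · 1.6² / 0.2²
  = 6.1852 · 2.56 / 0.04
  = 395.85
Design effect: 2.3 × 395.85 = 910.46.
Round up → n = 911.

n = 911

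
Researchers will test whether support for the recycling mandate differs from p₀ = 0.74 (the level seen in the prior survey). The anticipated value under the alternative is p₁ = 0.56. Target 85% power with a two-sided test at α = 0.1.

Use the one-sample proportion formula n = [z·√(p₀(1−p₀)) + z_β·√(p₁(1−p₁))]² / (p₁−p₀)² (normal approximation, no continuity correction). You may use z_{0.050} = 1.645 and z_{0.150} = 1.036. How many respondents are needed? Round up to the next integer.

n = [z_{α/2}·√(p₀q₀) + z_β·√(p₁q₁)]² / (p₁ − p₀)²
  = [1.645·√(0.74·0.26) + 1.036·√(0.56·0.44)]² / (-0.18)²
  = [1.645·0.4386 + 1.036·0.4964]² / 0.0324
  = [1.2358]² / 0.0324
  = 47.14
Round up → n = 48.

n = 48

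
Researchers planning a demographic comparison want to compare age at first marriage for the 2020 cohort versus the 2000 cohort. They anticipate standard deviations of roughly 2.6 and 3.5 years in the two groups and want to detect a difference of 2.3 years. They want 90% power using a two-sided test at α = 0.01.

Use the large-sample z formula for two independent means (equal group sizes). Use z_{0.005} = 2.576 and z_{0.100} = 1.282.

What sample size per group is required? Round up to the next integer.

n = (z_{α/2} + z_β)² · (σ₁² + σ₂²) / δ²
  = (2.576 + 1.282)² · (2.6² + 3.5² = 19.01) / 2.3²
  = 14.8842 · 19.01 / 5.29
  = 53.49
Round up → n = 54 per group.

n = 54 per group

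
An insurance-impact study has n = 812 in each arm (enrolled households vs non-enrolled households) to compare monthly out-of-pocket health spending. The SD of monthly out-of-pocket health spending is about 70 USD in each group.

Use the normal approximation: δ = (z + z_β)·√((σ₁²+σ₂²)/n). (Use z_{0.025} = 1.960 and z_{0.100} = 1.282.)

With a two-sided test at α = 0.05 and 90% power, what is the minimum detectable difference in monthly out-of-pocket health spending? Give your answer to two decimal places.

δ = (z_{α/2} + z_β) · √((σ₁²+σ₂²)/n)
  = (1.960 + 1.282) · √(9800/812)
  = 3.242 · √12.069
  = 3.242 · 3.4740
  = 11.2628

Minimum detectable difference ≈ 11.26 USD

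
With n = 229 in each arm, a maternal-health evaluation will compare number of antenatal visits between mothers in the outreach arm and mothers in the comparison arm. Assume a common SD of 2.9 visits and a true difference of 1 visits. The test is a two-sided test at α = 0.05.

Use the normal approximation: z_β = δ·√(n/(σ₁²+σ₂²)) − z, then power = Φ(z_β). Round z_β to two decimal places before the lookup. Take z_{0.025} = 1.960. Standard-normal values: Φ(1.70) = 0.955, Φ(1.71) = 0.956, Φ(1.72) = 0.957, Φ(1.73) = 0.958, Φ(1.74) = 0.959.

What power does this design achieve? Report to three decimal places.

z_β = δ·√(n/(σ₁²+σ₂²)) − z_{α/2}
    = 1 · √(229/16.82) − 1.960
    = 1 · 3.68982 − 1.960
    = 3.6898 − 1.960 = 1.7298 → 1.73
Power = Φ(1.73) = 0.958.

Power ≈ 0.958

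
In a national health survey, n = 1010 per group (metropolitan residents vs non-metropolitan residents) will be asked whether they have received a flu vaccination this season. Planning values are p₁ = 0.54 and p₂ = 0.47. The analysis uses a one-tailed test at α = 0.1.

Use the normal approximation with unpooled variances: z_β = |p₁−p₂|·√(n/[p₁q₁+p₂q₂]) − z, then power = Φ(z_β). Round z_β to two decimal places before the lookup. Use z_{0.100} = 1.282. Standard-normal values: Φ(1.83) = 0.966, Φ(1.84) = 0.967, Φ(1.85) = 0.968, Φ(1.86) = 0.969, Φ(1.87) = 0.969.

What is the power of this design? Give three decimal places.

z_β = |p₁−p₂|·√(n/[p₁q₁+p₂q₂]) − z_α
    = 0.07 · √(1010/0.4975) − 1.282
    = 0.07 · 45.0572 − 1.282
    = 3.1540 − 1.282 = 1.8720 → 1.87
Power = Φ(1.87) = 0.969.

Power ≈ 0.969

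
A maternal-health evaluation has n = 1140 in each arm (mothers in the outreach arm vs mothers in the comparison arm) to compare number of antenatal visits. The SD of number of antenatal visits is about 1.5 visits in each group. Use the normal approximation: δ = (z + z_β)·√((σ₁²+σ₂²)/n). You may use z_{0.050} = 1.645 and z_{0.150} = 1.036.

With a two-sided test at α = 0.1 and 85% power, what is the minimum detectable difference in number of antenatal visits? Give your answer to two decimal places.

Minimum detectable difference ≈ 0.17 visits

δ = (z_{α/2} + z_β) · √((σ₁²+σ₂²)/n)
  = (1.645 + 1.036) · √(4.5/1140)
  = 2.681 · √0.00395
  = 2.681 · 0.0628
  = 0.1684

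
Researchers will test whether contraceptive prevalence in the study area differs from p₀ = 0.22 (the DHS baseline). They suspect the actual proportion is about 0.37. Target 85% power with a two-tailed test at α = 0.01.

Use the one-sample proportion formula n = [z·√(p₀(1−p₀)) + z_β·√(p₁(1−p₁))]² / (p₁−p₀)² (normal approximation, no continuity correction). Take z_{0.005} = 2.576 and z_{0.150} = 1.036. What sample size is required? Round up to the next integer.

n = 110

n = [z_{α/2}·√(p₀q₀) + z_β·√(p₁q₁)]² / (p₁ − p₀)²
  = [2.576·√(0.22·0.78) + 1.036·√(0.37·0.63)]² / (0.15)²
  = [2.576·0.4142 + 1.036·0.4828]² / 0.0225
  = [1.5673]² / 0.0225
  = 109.17
Round up → n = 110.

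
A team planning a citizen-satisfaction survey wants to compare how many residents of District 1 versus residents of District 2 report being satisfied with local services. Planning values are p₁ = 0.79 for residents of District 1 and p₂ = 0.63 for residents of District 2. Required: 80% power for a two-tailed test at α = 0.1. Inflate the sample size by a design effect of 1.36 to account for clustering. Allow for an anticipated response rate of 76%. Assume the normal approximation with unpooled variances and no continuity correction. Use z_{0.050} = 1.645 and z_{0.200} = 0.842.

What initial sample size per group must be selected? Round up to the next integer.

n = 173 per group

n = (z_{α/2} + z_β)² · [p₁(1−p₁) + p₂(1−p₂)] / (p₁ − p₂)²
  = (1.645 + 0.842)² · (0.79·0.21 + 0.63·0.37) / (0.16)²
  = (2.487)² · (0.1659 + 0.2331) / 0.0256
  = 6.1852 · 0.3990 / 0.0256
  = 96.40
Design effect: 1.36 × 96.40 = 131.11.
Adjust for 76% response: 131.11 / 0.76 = 172.51.
Round up → n = 173 per group.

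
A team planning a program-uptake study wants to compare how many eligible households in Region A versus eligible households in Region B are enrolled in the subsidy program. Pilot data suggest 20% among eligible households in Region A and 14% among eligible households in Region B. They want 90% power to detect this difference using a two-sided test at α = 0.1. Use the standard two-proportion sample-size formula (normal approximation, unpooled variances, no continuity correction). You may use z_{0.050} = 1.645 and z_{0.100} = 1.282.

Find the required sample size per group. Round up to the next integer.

n = (z_{α/2} + z_β)² · [p₁(1−p₁) + p₂(1−p₂)] / (p₁ − p₂)²
  = (1.645 + 1.282)² · (0.20·0.80 + 0.14·0.86) / (0.06)²
  = (2.927)² · (0.1600 + 0.1204) / 0.0036
  = 8.5673 · 0.2804 / 0.0036
  = 667.30
Round up → n = 668 per group.

n = 668 per group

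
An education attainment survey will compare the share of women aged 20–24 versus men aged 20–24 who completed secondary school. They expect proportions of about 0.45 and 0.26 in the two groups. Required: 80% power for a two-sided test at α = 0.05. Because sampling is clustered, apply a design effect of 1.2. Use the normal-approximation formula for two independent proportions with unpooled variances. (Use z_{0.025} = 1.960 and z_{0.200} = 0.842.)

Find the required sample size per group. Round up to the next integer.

n = (z_{α/2} + z_β)² · [p₁(1−p₁) + p₂(1−p₂)] / (p₁ − p₂)²
  = (1.960 + 0.842)² · (0.45·0.55 + 0.26·0.74) / (0.19)²
  = (2.802)² · (0.2475 + 0.1924) / 0.0361
  = 7.8512 · 0.4399 / 0.0361
  = 95.67
Design effect: 1.2 × 95.67 = 114.81.
Round up → n = 115 per group.

n = 115 per group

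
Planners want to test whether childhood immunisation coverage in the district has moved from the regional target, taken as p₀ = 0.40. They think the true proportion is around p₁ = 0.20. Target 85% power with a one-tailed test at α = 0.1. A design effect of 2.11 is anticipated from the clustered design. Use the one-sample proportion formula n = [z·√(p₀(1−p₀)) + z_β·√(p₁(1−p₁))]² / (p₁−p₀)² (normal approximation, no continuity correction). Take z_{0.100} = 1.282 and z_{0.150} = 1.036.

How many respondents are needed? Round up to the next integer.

n = 58

n = [z_α·√(p₀q₀) + z_β·√(p₁q₁)]² / (p₁ − p₀)²
  = [1.282·√(0.40·0.60) + 1.036·√(0.20·0.80)]² / (-0.20)²
  = [1.282·0.4899 + 1.036·0.4000]² / 0.0400
  = [1.0424]² / 0.0400
  = 27.17
Design effect: 2.11 × 27.17 = 57.32.
Round up → n = 58.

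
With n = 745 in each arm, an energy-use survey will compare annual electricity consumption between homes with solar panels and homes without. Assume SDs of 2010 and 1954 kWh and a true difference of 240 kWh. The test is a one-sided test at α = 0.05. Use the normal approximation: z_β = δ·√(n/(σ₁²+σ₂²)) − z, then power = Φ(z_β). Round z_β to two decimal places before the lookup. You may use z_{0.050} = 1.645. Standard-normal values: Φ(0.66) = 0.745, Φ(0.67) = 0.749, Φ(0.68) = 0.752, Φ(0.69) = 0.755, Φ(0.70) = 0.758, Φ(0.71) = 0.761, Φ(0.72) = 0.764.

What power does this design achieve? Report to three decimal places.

z_β = δ·√(n/(σ₁²+σ₂²)) − z_α
    = 240 · √(745/7858216) − 1.645
    = 240 · 0.00974 − 1.645
    = 2.3368 − 1.645 = 0.6918 → 0.69
Power = Φ(0.69) = 0.755.

Power ≈ 0.755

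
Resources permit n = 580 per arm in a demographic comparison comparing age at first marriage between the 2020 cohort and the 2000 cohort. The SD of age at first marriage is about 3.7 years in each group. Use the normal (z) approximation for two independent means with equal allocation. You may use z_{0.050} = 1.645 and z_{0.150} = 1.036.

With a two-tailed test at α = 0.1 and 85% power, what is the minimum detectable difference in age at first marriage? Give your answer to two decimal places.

Minimum detectable difference ≈ 0.58 years

δ = (z_{α/2} + z_β) · √((σ₁²+σ₂²)/n)
  = (1.645 + 1.036) · √(27.38/580)
  = 2.681 · √0.04721
  = 2.681 · 0.2173
  = 0.5825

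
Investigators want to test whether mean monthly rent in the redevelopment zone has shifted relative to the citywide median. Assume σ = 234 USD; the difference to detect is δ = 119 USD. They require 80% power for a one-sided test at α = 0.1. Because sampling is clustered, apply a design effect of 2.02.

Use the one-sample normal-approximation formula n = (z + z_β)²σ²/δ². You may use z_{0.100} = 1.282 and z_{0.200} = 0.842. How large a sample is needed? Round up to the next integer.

n = (z_α + z_β)² · σ² / δ²
  = (1.282 + 0.842)² · 234² / 119²
  = 4.5114 · 54756 / 14161
  = 17.44
Design effect: 2.02 × 17.44 = 35.24.
Round up → n = 36.

n = 36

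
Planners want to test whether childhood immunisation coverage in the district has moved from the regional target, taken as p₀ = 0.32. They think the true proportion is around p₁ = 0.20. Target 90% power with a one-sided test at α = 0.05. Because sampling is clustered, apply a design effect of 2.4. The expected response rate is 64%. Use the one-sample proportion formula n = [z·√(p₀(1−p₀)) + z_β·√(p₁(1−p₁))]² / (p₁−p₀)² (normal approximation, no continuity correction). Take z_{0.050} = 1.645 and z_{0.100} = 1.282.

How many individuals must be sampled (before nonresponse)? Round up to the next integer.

n = [z_α·√(p₀q₀) + z_β·√(p₁q₁)]² / (p₁ − p₀)²
  = [1.645·√(0.32·0.68) + 1.282·√(0.20·0.80)]² / (-0.12)²
  = [1.645·0.4665 + 1.282·0.4000]² / 0.0144
  = [1.2802]² / 0.0144
  = 113.81
Design effect: 2.4 × 113.81 = 273.13.
Adjust for 64% response: 273.13 / 0.64 = 426.77.
Round up → n = 427.

n = 427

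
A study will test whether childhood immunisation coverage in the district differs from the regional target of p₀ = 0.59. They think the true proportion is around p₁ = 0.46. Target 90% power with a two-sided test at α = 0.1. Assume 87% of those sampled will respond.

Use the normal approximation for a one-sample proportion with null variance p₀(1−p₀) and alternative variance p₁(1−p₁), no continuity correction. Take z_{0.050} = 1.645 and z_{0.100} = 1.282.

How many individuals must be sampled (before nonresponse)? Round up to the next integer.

n = 143

n = [z_{α/2}·√(p₀q₀) + z_β·√(p₁q₁)]² / (p₁ − p₀)²
  = [1.645·√(0.59·0.41) + 1.282·√(0.46·0.54)]² / (-0.13)²
  = [1.645·0.4918 + 1.282·0.4984]² / 0.0169
  = [1.4480]² / 0.0169
  = 124.07
Adjust for 87% response: 124.07 / 0.87 = 142.61.
Round up → n = 143.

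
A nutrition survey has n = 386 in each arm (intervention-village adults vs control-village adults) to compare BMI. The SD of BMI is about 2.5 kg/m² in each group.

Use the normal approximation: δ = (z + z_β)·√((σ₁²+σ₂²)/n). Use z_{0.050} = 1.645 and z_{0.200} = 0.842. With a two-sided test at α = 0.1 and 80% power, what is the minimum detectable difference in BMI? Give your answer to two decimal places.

δ = (z_{α/2} + z_β) · √((σ₁²+σ₂²)/n)
  = (1.645 + 0.842) · √(12.5/386)
  = 2.487 · √0.03238
  = 2.487 · 0.1800
  = 0.4475

Minimum detectable difference ≈ 0.45 kg/m²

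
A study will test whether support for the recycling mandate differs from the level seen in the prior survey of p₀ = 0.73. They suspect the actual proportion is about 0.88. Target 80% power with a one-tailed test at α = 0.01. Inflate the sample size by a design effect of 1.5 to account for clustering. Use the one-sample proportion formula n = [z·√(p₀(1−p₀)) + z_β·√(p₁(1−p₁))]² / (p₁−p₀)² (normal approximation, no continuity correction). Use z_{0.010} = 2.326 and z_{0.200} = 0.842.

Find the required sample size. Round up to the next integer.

n = [z_α·√(p₀q₀) + z_β·√(p₁q₁)]² / (p₁ − p₀)²
  = [2.326·√(0.73·0.27) + 0.842·√(0.88·0.12)]² / (0.15)²
  = [2.326·0.4440 + 0.842·0.3250]² / 0.0225
  = [1.3063]² / 0.0225
  = 75.84
Design effect: 1.5 × 75.84 = 113.76.
Round up → n = 114.

n = 114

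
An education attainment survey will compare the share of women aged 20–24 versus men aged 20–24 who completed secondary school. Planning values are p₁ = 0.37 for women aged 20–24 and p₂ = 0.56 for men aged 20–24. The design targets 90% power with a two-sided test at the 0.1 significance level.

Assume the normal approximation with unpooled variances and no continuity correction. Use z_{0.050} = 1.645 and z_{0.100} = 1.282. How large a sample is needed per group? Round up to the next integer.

n = 114 per group

n = (z_{α/2} + z_β)² · [p₁(1−p₁) + p₂(1−p₂)] / (p₁ − p₂)²
  = (1.645 + 1.282)² · (0.37·0.63 + 0.56·0.44) / (-0.19)²
  = (2.927)² · (0.2331 + 0.2464) / 0.0361
  = 8.5673 · 0.4795 / 0.0361
  = 113.80
Round up → n = 114 per group.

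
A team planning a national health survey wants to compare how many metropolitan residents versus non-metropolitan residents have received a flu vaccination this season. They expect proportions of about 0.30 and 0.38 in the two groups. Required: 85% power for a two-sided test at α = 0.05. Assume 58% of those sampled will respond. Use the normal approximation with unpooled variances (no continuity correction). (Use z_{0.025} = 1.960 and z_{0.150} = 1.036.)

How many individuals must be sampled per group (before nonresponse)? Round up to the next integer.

n = 1078 per group

n = (z_{α/2} + z_β)² · [p₁(1−p₁) + p₂(1−p₂)] / (p₁ − p₂)²
  = (1.960 + 1.036)² · (0.30·0.70 + 0.38·0.62) / (-0.08)²
  = (2.996)² · (0.2100 + 0.2356) / 0.0064
  = 8.9760 · 0.4456 / 0.0064
  = 624.96
Adjust for 58% response: 624.96 / 0.58 = 1077.51.
Round up → n = 1078 per group.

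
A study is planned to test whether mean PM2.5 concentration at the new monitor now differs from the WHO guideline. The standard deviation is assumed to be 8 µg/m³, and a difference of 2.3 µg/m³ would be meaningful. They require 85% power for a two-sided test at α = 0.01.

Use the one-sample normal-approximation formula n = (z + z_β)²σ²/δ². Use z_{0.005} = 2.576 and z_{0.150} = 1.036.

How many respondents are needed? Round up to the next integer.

n = (z_{α/2} + z_β)² · σ² / δ²
  = (2.576 + 1.036)² · 8² / 2.3²
  = 13.0465 · 64 / 5.29
  = 157.84
Round up → n = 158.

n = 158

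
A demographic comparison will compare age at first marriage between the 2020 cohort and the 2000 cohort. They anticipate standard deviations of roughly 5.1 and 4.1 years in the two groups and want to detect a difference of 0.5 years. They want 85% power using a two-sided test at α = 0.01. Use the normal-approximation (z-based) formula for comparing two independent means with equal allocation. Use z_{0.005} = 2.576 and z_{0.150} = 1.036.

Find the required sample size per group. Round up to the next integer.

n = 2235 per group

n = (z_{α/2} + z_β)² · (σ₁² + σ₂²) / δ²
  = (2.576 + 1.036)² · (5.1² + 4.1² = 42.82) / 0.5²
  = 13.0465 · 42.82 / 0.25
  = 2234.61
Round up → n = 2235 per group.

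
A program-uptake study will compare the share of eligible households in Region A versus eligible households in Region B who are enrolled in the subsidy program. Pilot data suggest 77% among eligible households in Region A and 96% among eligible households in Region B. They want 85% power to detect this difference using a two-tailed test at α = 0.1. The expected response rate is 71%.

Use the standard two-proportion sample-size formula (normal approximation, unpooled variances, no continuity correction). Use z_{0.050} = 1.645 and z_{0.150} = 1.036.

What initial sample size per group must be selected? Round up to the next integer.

n = 61 per group

n = (z_{α/2} + z_β)² · [p₁(1−p₁) + p₂(1−p₂)] / (p₁ − p₂)²
  = (1.645 + 1.036)² · (0.77·0.23 + 0.96·0.04) / (-0.19)²
  = (2.681)² · (0.1771 + 0.0384) / 0.0361
  = 7.1878 · 0.2155 / 0.0361
  = 42.91
Adjust for 71% response: 42.91 / 0.71 = 60.43.
Round up → n = 61 per group.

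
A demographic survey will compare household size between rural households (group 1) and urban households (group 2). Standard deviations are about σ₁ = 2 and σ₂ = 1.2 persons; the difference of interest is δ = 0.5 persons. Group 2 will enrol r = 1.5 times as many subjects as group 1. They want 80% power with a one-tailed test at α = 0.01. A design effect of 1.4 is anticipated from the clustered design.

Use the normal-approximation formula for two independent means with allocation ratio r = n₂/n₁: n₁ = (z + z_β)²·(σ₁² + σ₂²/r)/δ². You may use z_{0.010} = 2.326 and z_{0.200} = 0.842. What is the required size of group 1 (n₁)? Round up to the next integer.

n₁ = (z_α + z_β)² · (σ₁² + σ₂²/r) / δ²
   = (2.326 + 0.842)² · (2² + 1.2²/1.5) / 0.5²
   = 10.0362 · (4 + 0.96) / 0.25
   = 10.0362 · 4.96 / 0.25
   = 199.12
Design effect: 1.4 × 199.12 = 278.77.
Round up → n₁ = 279; n₂ = r·n₁ = 1.5 × 279 = 419.

n₁ = 279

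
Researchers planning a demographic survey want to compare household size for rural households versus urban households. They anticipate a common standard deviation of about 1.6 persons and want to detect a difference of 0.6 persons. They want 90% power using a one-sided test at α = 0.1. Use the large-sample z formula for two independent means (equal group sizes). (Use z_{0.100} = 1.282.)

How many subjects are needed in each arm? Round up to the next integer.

n = 94 per group

n = (z_α + z_β)² · (σ₁² + σ₂²) / δ²
  = (1.282 + 1.282)² · (2·1.6² = 5.12) / 0.6²
  = 6.5741 · 5.12 / 0.36
  = 93.50
Round up → n = 94 per group.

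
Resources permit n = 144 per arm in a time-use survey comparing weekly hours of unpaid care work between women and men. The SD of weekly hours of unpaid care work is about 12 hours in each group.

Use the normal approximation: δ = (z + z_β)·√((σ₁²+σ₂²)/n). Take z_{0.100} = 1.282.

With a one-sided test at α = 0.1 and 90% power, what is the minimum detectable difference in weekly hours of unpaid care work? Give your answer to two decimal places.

δ = (z_α + z_β) · √((σ₁²+σ₂²)/n)
  = (1.282 + 1.282) · √(288/144)
  = 2.564 · √2
  = 2.564 · 1.4142
  = 3.6260

Minimum detectable difference ≈ 3.63 hours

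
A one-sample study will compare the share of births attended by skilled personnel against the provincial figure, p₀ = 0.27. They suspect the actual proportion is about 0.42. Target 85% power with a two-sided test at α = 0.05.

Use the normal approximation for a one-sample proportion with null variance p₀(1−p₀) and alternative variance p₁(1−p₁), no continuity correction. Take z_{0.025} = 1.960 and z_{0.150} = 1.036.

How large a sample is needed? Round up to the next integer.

n = [z_{α/2}·√(p₀q₀) + z_β·√(p₁q₁)]² / (p₁ − p₀)²
  = [1.960·√(0.27·0.73) + 1.036·√(0.42·0.58)]² / (0.15)²
  = [1.960·0.4440 + 1.036·0.4936]² / 0.0225
  = [1.3815]² / 0.0225
  = 84.82
Round up → n = 85.

n = 85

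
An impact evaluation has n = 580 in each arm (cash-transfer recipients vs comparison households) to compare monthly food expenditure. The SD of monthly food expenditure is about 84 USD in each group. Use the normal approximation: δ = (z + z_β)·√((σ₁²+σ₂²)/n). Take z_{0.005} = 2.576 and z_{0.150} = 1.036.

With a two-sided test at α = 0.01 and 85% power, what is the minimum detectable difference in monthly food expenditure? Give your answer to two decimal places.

δ = (z_{α/2} + z_β) · √((σ₁²+σ₂²)/n)
  = (2.576 + 1.036) · √(14112/580)
  = 3.612 · √24.331
  = 3.612 · 4.9326
  = 17.8167

Minimum detectable difference ≈ 17.82 USD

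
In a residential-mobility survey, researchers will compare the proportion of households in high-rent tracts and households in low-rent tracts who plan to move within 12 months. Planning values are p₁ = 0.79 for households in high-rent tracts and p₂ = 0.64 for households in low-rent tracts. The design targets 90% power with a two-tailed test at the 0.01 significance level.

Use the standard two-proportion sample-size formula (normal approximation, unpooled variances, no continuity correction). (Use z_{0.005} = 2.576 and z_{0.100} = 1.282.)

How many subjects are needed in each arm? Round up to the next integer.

n = (z_{α/2} + z_β)² · [p₁(1−p₁) + p₂(1−p₂)] / (p₁ − p₂)²
  = (2.576 + 1.282)² · (0.79·0.21 + 0.64·0.36) / (0.15)²
  = (3.858)² · (0.1659 + 0.2304) / 0.0225
  = 14.8842 · 0.3963 / 0.0225
  = 262.16
Round up → n = 263 per group.

n = 263 per group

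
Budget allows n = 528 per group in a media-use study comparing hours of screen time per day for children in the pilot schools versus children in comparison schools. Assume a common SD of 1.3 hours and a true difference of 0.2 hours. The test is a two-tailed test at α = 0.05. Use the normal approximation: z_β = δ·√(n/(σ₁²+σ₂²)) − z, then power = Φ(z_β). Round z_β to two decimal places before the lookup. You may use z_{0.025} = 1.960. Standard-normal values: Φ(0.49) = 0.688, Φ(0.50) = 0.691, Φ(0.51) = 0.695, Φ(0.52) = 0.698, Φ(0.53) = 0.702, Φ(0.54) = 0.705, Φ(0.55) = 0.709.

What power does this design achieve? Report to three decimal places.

z_β = δ·√(n/(σ₁²+σ₂²)) − z_{α/2}
    = 0.2 · √(528/3.38) − 1.960
    = 0.2 · 12.49852 − 1.960
    = 2.4997 − 1.960 = 0.5397 → 0.54
Power = Φ(0.54) = 0.705.

Power ≈ 0.705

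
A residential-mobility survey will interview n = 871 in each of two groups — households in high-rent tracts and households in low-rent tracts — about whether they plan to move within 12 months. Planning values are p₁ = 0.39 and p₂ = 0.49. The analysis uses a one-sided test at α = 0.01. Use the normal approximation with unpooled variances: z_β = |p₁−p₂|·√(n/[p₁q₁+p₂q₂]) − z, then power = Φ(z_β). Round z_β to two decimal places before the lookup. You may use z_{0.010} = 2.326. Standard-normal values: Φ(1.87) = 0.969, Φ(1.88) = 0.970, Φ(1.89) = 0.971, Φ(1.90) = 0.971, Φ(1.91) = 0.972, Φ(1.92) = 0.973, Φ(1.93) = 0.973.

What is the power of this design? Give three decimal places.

z_β = |p₁−p₂|·√(n/[p₁q₁+p₂q₂]) − z_α
    = 0.10 · √(871/0.4878) − 2.326
    = 0.10 · 42.2560 − 2.326
    = 4.2256 − 2.326 = 1.8996 → 1.90
Power = Φ(1.90) = 0.971.

Power ≈ 0.971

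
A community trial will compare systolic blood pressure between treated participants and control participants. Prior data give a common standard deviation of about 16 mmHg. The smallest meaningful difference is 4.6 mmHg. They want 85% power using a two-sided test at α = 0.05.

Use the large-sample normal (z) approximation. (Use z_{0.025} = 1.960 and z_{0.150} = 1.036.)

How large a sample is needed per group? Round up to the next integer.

n = 218 per group

n = (z_{α/2} + z_β)² · (σ₁² + σ₂²) / δ²
  = (1.960 + 1.036)² · (2·16² = 512) / 4.6²
  = 8.9760 · 512 / 21.16
  = 217.19
Round up → n = 218 per group.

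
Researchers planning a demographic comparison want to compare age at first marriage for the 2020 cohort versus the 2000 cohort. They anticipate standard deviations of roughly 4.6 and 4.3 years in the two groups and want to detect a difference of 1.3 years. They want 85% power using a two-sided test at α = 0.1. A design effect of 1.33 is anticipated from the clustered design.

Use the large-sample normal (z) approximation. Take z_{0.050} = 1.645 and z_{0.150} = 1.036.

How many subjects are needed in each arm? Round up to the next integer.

n = (z_{α/2} + z_β)² · (σ₁² + σ₂²) / δ²
  = (1.645 + 1.036)² · (4.6² + 4.3² = 39.65) / 1.3²
  = 7.1878 · 39.65 / 1.69
  = 168.64
Design effect: 1.33 × 168.64 = 224.29.
Round up → n = 225 per group.

n = 225 per group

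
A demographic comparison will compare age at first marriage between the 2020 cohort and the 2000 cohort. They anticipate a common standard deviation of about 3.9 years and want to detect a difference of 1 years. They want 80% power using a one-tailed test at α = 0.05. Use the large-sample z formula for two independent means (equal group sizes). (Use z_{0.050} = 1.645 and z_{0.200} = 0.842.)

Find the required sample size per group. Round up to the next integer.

n = (z_α + z_β)² · (σ₁² + σ₂²) / δ²
  = (1.645 + 0.842)² · (2·3.9² = 30.42) / 1²
  = 6.1852 · 30.42 / 1
  = 188.15
Round up → n = 189 per group.

n = 189 per group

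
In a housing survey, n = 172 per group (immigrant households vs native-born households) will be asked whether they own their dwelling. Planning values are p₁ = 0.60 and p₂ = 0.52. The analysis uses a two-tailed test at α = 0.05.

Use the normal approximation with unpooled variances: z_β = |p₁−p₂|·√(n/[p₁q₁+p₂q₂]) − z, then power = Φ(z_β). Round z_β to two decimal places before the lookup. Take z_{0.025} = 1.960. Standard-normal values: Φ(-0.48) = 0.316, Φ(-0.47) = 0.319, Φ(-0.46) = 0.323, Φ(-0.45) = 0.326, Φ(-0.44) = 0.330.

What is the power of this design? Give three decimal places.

z_β = |p₁−p₂|·√(n/[p₁q₁+p₂q₂]) − z_{α/2}
    = 0.08 · √(172/0.4896) − 1.960
    = 0.08 · 18.7432 − 1.960
    = 1.4995 − 1.960 = -0.4605 → -0.46
Power = Φ(-0.46) = 0.323.

Power ≈ 0.323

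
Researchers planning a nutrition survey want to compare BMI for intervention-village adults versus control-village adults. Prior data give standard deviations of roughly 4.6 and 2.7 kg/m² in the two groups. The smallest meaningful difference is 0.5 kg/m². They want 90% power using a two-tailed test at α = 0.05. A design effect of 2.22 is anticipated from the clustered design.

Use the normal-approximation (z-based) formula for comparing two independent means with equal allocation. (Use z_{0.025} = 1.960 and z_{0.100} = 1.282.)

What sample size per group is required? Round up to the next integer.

n = 2656 per group

n = (z_{α/2} + z_β)² · (σ₁² + σ₂²) / δ²
  = (1.960 + 1.282)² · (4.6² + 2.7² = 28.45) / 0.5²
  = 10.5106 · 28.45 / 0.25
  = 1196.10
Design effect: 2.22 × 1196.10 = 2655.35.
Round up → n = 2656 per group.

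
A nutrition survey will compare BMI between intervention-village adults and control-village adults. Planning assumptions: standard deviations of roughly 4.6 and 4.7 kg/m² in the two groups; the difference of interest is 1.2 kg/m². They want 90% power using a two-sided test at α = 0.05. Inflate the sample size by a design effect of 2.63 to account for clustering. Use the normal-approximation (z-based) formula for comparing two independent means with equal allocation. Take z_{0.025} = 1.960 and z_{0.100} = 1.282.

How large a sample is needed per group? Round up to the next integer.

n = 831 per group

n = (z_{α/2} + z_β)² · (σ₁² + σ₂²) / δ²
  = (1.960 + 1.282)² · (4.6² + 4.7² = 43.25) / 1.2²
  = 10.5106 · 43.25 / 1.44
  = 315.68
Design effect: 2.63 × 315.68 = 830.24.
Round up → n = 831 per group.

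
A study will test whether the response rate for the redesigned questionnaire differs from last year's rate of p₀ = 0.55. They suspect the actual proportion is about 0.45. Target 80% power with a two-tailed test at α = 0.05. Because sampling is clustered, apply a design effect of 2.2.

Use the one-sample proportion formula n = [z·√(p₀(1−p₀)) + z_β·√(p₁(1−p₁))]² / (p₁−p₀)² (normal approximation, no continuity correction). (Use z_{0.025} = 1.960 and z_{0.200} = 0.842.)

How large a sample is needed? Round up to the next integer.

n = [z_{α/2}·√(p₀q₀) + z_β·√(p₁q₁)]² / (p₁ − p₀)²
  = [1.960·√(0.55·0.45) + 0.842·√(0.45·0.55)]² / (-0.10)²
  = [1.960·0.4975 + 0.842·0.4975]² / 0.0100
  = [1.3940]² / 0.0100
  = 194.32
Design effect: 2.2 × 194.32 = 427.50.
Round up → n = 428.

n = 428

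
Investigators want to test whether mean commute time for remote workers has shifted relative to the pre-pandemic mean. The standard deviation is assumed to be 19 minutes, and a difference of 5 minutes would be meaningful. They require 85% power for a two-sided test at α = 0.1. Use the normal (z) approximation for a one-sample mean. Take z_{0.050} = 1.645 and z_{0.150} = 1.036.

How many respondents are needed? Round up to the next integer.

n = 104

n = (z_{α/2} + z_β)² · σ² / δ²
  = (1.645 + 1.036)² · 19² / 5²
  = 7.1878 · 361 / 25
  = 103.79
Round up → n = 104.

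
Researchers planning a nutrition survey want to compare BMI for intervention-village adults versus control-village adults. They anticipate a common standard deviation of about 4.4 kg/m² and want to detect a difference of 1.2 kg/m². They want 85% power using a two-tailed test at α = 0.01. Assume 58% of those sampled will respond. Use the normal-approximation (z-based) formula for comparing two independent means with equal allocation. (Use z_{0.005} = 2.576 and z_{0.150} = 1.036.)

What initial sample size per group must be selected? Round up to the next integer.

n = 605 per group

n = (z_{α/2} + z_β)² · (σ₁² + σ₂²) / δ²
  = (2.576 + 1.036)² · (2·4.4² = 38.72) / 1.2²
  = 13.0465 · 38.72 / 1.44
  = 350.81
Adjust for 58% response: 350.81 / 0.58 = 604.84.
Round up → n = 605 per group.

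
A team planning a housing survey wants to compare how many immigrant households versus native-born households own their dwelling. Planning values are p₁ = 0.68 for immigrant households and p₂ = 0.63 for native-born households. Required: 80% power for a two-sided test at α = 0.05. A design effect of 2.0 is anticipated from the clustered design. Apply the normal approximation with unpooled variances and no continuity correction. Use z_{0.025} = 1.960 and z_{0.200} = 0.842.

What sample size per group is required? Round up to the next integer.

n = 2831 per group

n = (z_{α/2} + z_β)² · [p₁(1−p₁) + p₂(1−p₂)] / (p₁ − p₂)²
  = (1.960 + 0.842)² · (0.68·0.32 + 0.63·0.37) / (0.05)²
  = (2.802)² · (0.2176 + 0.2331) / 0.0025
  = 7.8512 · 0.4507 / 0.0025
  = 1415.42
Design effect: 2.0 × 1415.42 = 2830.83.
Round up → n = 2831 per group.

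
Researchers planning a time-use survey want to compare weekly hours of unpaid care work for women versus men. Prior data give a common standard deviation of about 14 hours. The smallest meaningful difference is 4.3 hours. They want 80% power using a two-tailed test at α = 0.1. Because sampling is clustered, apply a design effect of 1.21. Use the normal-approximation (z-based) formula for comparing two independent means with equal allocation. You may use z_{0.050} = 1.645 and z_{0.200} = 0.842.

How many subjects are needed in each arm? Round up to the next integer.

n = (z_{α/2} + z_β)² · (σ₁² + σ₂²) / δ²
  = (1.645 + 0.842)² · (2·14² = 392) / 4.3²
  = 6.1852 · 392 / 18.49
  = 131.13
Design effect: 1.21 × 131.13 = 158.67.
Round up → n = 159 per group.

n = 159 per group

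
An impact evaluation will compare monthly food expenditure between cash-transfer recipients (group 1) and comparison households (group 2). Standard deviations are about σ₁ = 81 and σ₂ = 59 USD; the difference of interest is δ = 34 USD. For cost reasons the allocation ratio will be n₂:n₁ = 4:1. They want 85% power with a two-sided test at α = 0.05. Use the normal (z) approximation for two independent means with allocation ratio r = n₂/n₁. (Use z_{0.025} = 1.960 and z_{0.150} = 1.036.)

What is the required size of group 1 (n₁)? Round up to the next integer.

n₁ = 58

n₁ = (z_{α/2} + z_β)² · (σ₁² + σ₂²/r) / δ²
   = (1.960 + 1.036)² · (81² + 59²/4) / 34²
   = 8.9760 · (6561 + 870.25) / 1156
   = 8.9760 · 7431.2 / 1156
   = 57.70
Round up → n₁ = 58; n₂ = r·n₁ = 4 × 58 = 232.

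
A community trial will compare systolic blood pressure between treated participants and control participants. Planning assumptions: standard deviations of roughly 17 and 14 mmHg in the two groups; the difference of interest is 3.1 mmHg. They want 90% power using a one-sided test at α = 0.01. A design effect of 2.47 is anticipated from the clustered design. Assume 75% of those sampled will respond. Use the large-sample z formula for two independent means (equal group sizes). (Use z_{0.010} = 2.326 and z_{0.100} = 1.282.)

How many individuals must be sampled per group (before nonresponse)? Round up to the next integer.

n = 2164 per group

n = (z_α + z_β)² · (σ₁² + σ₂²) / δ²
  = (2.326 + 1.282)² · (17² + 14² = 485) / 3.1²
  = 13.0177 · 485 / 9.61
  = 656.98
Design effect: 2.47 × 656.98 = 1622.74.
Adjust for 75% response: 1622.74 / 0.75 = 2163.65.
Round up → n = 2164 per group.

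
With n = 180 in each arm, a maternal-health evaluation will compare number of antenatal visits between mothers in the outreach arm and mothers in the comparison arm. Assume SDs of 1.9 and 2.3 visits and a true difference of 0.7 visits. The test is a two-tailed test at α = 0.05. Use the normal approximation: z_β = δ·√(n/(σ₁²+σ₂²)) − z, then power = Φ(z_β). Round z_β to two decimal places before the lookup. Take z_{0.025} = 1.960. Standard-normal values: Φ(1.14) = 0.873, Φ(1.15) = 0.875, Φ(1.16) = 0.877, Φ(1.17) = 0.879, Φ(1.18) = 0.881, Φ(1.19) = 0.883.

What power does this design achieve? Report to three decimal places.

Power ≈ 0.883

z_β = δ·√(n/(σ₁²+σ₂²)) − z_{α/2}
    = 0.7 · √(180/8.9) − 1.960
    = 0.7 · 4.49719 − 1.960
    = 3.1480 − 1.960 = 1.1880 → 1.19
Power = Φ(1.19) = 0.883.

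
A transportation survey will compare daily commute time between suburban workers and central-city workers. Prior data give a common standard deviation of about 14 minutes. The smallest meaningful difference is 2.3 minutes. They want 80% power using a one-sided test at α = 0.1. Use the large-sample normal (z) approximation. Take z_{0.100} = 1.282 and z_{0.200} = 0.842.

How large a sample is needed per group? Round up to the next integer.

n = 335 per group

n = (z_α + z_β)² · (σ₁² + σ₂²) / δ²
  = (1.282 + 0.842)² · (2·14² = 392) / 2.3²
  = 4.5114 · 392 / 5.29
  = 334.30
Round up → n = 335 per group.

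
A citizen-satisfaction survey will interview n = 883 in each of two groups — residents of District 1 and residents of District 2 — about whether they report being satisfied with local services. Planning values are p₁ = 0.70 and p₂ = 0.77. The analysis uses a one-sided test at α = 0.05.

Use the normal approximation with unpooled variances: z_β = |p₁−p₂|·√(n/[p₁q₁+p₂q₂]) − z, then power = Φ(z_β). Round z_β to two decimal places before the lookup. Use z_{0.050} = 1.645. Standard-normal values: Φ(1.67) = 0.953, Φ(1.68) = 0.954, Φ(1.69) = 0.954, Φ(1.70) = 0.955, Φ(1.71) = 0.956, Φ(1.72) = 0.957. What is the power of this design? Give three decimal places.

z_β = |p₁−p₂|·√(n/[p₁q₁+p₂q₂]) − z_α
    = 0.07 · √(883/0.3871) − 1.645
    = 0.07 · 47.7605 − 1.645
    = 3.3432 − 1.645 = 1.6982 → 1.70
Power = Φ(1.70) = 0.955.

Power ≈ 0.955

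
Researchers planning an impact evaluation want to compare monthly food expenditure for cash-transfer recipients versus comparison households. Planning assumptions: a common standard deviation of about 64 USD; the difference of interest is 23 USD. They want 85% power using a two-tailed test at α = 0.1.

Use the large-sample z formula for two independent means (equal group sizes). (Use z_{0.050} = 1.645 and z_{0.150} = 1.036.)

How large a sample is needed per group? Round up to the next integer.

n = (z_{α/2} + z_β)² · (σ₁² + σ₂²) / δ²
  = (1.645 + 1.036)² · (2·64² = 8192) / 23²
  = 7.1878 · 8192 / 529
  = 111.31
Round up → n = 112 per group.

n = 112 per group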